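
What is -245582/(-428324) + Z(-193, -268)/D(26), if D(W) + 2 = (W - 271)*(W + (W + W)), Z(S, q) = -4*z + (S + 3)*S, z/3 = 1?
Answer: -1375992251/1023266036 ≈ -1.3447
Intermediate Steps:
z = 3 (z = 3*1 = 3)
Z(S, q) = -12 + S*(3 + S) (Z(S, q) = -4*3 + (S + 3)*S = -12 + (3 + S)*S = -12 + S*(3 + S))
D(W) = -2 + 3*W*(-271 + W) (D(W) = -2 + (W - 271)*(W + (W + W)) = -2 + (-271 + W)*(W + 2*W) = -2 + (-271 + W)*(3*W) = -2 + 3*W*(-271 + W))
-245582/(-428324) + Z(-193, -268)/D(26) = -245582/(-428324) + (-12 + (-193)² + 3*(-193))/(-2 - 813*26 + 3*26²) = -245582*(-1/428324) + (-12 + 37249 - 579)/(-2 - 21138 + 3*676) = 122791/214162 + 36658/(-2 - 21138 + 2028) = 122791/214162 + 36658/(-19112) = 122791/214162 + 36658*(-1/19112) = 122791/214162 - 18329/9556 = -1375992251/1023266036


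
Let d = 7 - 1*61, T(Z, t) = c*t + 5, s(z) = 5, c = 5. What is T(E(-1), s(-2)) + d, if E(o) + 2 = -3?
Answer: -24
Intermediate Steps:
E(o) = -5 (E(o) = -2 - 3 = -5)
T(Z, t) = 5 + 5*t (T(Z, t) = 5*t + 5 = 5 + 5*t)
d = -54 (d = 7 - 61 = -54)
T(E(-1), s(-2)) + d = (5 + 5*5) - 54 = (5 + 25) - 54 = 30 - 54 = -24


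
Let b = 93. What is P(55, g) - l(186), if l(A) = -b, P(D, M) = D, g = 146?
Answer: 148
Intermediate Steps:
l(A) = -93 (l(A) = -1*93 = -93)
P(55, g) - l(186) = 55 - 1*(-93) = 55 + 93 = 148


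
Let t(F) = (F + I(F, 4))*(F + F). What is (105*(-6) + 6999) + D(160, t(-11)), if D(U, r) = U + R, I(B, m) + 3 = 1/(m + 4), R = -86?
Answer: 6443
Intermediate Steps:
I(B, m) = -3 + 1/(4 + m) (I(B, m) = -3 + 1/(m + 4) = -3 + 1/(4 + m))
t(F) = 2*F*(-23/8 + F) (t(F) = (F + (-11 - 3*4)/(4 + 4))*(F + F) = (F + (-11 - 12)/8)*(2*F) = (F + (⅛)*(-23))*(2*F) = (F - 23/8)*(2*F) = (-23/8 + F)*(2*F) = 2*F*(-23/8 + F))
D(U, r) = -86 + U (D(U, r) = U - 86 = -86 + U)
(105*(-6) + 6999) + D(160, t(-11)) = (105*(-6) + 6999) + (-86 + 160) = (-630 + 6999) + 74 = 6369 + 74 = 6443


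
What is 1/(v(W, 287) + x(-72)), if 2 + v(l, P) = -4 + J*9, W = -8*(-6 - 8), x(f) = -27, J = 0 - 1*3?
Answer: -1/60 ≈ -0.016667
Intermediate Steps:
J = -3 (J = 0 - 3 = -3)
W = 112 (W = -8*(-14) = 112)
v(l, P) = -33 (v(l, P) = -2 + (-4 - 3*9) = -2 + (-4 - 27) = -2 - 31 = -33)
1/(v(W, 287) + x(-72)) = 1/(-33 - 27) = 1/(-60) = -1/60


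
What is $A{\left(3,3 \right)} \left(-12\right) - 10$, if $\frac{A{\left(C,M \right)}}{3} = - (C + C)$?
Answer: $206$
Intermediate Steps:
$A{\left(C,M \right)} = - 6 C$ ($A{\left(C,M \right)} = 3 \left(- (C + C)\right) = 3 \left(- 2 C\right) = - 6 C$)
$A{\left(3,3 \right)} \left(-12\right) - 10 = \left(-6\right) 3 \left(-12\right) - 10 = \left(-18\right) \left(-12\right) - 10 = 216 - 10 = 206$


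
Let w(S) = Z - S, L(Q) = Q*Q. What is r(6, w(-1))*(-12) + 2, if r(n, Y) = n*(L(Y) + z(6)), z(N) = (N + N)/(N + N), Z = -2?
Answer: -142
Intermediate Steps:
L(Q) = Q²
z(N) = 1 (z(N) = (2*N)/((2*N)) = (2*N)*(1/(2*N)) = 1)
w(S) = -2 - S
r(n, Y) = n*(1 + Y²) (r(n, Y) = n*(Y² + 1) = n*(1 + Y²))
r(6, w(-1))*(-12) + 2 = (6*(1 + (-2 - 1*(-1))²))*(-12) + 2 = (6*(1 + (-2 + 1)²))*(-12) + 2 = (6*(1 + (-1)²))*(-12) + 2 = (6*(1 + 1))*(-12) + 2 = (6*2)*(-12) + 2 = 12*(-12) + 2 = -144 + 2 = -142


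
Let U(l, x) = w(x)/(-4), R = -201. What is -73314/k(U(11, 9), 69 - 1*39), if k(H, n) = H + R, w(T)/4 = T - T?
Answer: 24438/67 ≈ 364.75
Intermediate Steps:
w(T) = 0 (w(T) = 4*(T - T) = 4*0 = 0)
U(l, x) = 0 (U(l, x) = 0/(-4) = 0*(-¼) = 0)
k(H, n) = -201 + H (k(H, n) = H - 201 = -201 + H)
-73314/k(U(11, 9), 69 - 1*39) = -73314/(-201 + 0) = -73314/(-201) = -73314*(-1/201) = 24438/67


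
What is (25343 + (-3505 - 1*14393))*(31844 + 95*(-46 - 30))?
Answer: 183325680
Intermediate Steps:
(25343 + (-3505 - 1*14393))*(31844 + 95*(-46 - 30)) = (25343 + (-3505 - 14393))*(31844 + 95*(-76)) = (25343 - 17898)*(31844 - 7220) = 7445*24624 = 183325680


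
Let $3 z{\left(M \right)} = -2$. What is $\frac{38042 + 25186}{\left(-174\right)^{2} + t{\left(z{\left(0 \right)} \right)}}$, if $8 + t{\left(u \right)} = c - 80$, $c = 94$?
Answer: $\frac{10538}{5047} \approx 2.088$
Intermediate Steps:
$z{\left(M \right)} = - \frac{2}{3}$ ($z{\left(M \right)} = \frac{1}{3} \left(-2\right) = - \frac{2}{3}$)
$t{\left(u \right)} = 6$ ($t{\left(u \right)} = -8 + \left(94 - 80\right) = -8 + 14 = 6$)
$\frac{38042 + 25186}{\left(-174\right)^{2} + t{\left(z{\left(0 \right)} \right)}} = \frac{38042 + 25186}{\left(-174\right)^{2} + 6} = \frac{63228}{30276 + 6} = \frac{63228}{30282} = 63228 \cdot \frac{1}{30282} = \frac{10538}{5047}$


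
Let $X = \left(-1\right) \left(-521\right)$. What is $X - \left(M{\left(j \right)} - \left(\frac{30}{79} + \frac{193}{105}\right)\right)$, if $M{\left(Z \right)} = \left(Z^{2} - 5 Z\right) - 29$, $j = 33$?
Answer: $- \frac{3083933}{8295} \approx -371.78$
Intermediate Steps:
$M{\left(Z \right)} = -29 + Z^{2} - 5 Z$
$X = 521$
$X - \left(M{\left(j \right)} - \left(\frac{30}{79} + \frac{193}{105}\right)\right) = 521 - \left(\left(-29 + 33^{2} - 165\right) - \left(\frac{30}{79} + \frac{193}{105}\right)\right) = 521 - \left(\left(-29 + 1089 - 165\right) - \frac{18397}{8295}\right) = 521 - \left(895 - \frac{18397}{8295}\right) = 521 - \frac{7405628}{8295} = - \frac{3083933}{8295}$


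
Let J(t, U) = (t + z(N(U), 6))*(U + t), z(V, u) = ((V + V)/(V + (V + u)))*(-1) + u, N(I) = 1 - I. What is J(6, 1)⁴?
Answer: 49787136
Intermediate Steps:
z(V, u) = u - 2*V/(u + 2*V) (z(V, u) = ((2*V)/(u + 2*V))*(-1) + u = (2*V/(u + 2*V))*(-1) + u = -2*V/(u + 2*V) + u = u - 2*V/(u + 2*V))
J(t, U) = (U + t)*(t + (46 - 10*U)/(8 - 2*U)) (J(t, U) = (t + (6² - 2*(1 - U) + 2*(1 - U)*6)/(6 + 2*(1 - U)))*(U + t) = (t + (36 + (-2 + 2*U) + (12 - 12*U))/(6 + (2 - 2*U)))*(U + t) = (t + (46 - 10*U)/(8 - 2*U))*(U + t) = (U + t)*(t + (46 - 10*U)/(8 - 2*U)))
J(6, 1)⁴ = ((-1*1*(23 - 5*1) - 1*6*(23 - 5*1) + 6*(-4 + 1)*(1 + 6))/(-4 + 1))⁴ = ((-1*1*(23 - 5) - 1*6*(23 - 5) + 6*(-3)*7)/(-3))⁴ = (-(-1*1*18 - 1*6*18 - 126)/3)⁴ = (-(-18 - 108 - 126)/3)⁴ = (-⅓*(-252))⁴ = 84⁴ = 49787136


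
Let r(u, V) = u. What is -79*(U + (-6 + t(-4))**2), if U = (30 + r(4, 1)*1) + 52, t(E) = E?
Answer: -14694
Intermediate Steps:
U = 86 (U = (30 + 4*1) + 52 = (30 + 4) + 52 = 34 + 52 = 86)
-79*(U + (-6 + t(-4))**2) = -79*(86 + (-6 - 4)**2) = -79*(86 + (-10)**2) = -79*(86 + 100) = -79*186 = -14694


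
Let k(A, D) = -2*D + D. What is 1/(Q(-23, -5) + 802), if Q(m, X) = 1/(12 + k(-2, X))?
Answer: 17/13635 ≈ 0.0012468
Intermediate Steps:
k(A, D) = -D
Q(m, X) = 1/(12 - X)
1/(Q(-23, -5) + 802) = 1/(-1/(-12 - 5) + 802) = 1/(-1/(-17) + 802) = 1/(-1*(-1/17) + 802) = 1/(1/17 + 802) = 1/(13635/17) = 17/13635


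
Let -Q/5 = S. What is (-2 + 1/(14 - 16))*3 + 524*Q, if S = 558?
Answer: -2923935/2 ≈ -1.4620e+6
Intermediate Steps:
Q = -2790 (Q = -5*558 = -2790)
(-2 + 1/(14 - 16))*3 + 524*Q = (-2 + 1/(14 - 16))*3 + 524*(-2790) = (-2 + 1/(-2))*3 - 1461960 = (-2 - ½)*3 - 1461960 = -5/2*3 - 1461960 = -15/2 - 1461960 = -2923935/2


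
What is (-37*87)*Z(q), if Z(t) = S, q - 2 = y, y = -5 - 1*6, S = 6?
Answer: -19314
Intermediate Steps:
y = -11 (y = -5 - 6 = -11)
q = -9 (q = 2 - 11 = -9)
Z(t) = 6
(-37*87)*Z(q) = -37*87*6 = -3219*6 = -19314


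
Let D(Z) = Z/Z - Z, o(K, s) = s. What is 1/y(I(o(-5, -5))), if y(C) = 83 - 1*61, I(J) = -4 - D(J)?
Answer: 1/22 ≈ 0.045455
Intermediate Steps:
D(Z) = 1 - Z
I(J) = -5 + J (I(J) = -4 - (1 - J) = -4 + (-1 + J) = -5 + J)
y(C) = 22 (y(C) = 83 - 61 = 22)
1/y(I(o(-5, -5))) = 1/22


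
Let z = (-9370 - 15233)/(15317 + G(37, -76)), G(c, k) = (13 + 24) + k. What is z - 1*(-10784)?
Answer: 164733349/15278 ≈ 10782.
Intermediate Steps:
G(c, k) = 37 + k
z = -24603/15278 (z = (-9370 - 15233)/(15317 + (37 - 76)) = -24603/(15317 - 39) = -24603/15278 ≈ -1.6104)
z - 1*(-10784) = -24603/15278 - 1*(-10784) = -24603/15278 + 10784 = 164733349/15278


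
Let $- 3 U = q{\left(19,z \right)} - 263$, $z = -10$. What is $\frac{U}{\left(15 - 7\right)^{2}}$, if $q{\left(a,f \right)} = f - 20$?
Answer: $\frac{293}{192} \approx 1.526$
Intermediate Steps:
$q{\left(a,f \right)} = -20 + f$
$U = \frac{293}{3}$ ($U = - \frac{\left(-20 - 10\right) - 263}{3} = - \frac{-30 - 263}{3} = \left(- \frac{1}{3}\right) \left(-293\right) = \frac{293}{3} \approx 97.667$)
$\frac{U}{\left(15 - 7\right)^{2}} = \frac{293}{3 \left(15 - 7\right)^{2}} = \frac{293}{3 \cdot 8^{2}} = \frac{293}{3 \cdot 64} = \frac{293}{3} \cdot \frac{1}{64} = \frac{293}{192}$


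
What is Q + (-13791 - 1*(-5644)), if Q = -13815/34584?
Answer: -93923221/11528 ≈ -8147.4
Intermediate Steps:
Q = -4605/11528 (Q = -13815*1/34584 = -4605/11528 ≈ -0.39946)
Q + (-13791 - 1*(-5644)) = -4605/11528 + (-13791 - 1*(-5644)) = -4605/11528 + (-13791 + 5644) = -4605/11528 - 8147 = -93923221/11528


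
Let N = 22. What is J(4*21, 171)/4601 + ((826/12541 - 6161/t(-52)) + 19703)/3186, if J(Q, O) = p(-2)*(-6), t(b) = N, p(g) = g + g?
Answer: 24677166234905/4044388374972 ≈ 6.1016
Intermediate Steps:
p(g) = 2*g
t(b) = 22
J(Q, O) = 24 (J(Q, O) = (2*(-2))*(-6) = -4*(-6) = 24)
J(4*21, 171)/4601 + ((826/12541 - 6161/t(-52)) + 19703)/3186 = 24/4601 + ((826/12541 - 6161/22) + 19703)/3186 = 24*(1/4601) + ((826*(1/12541) - 6161*1/22) + 19703)*(1/3186) = 24/4601 + ((826/12541 - 6161/22) + 19703)*(1/3186) = 24/4601 + (-77246929/275902 + 19703)*(1/3186) = 24/4601 + (5358850177/275902)*(1/3186) = 24/4601 + 5358850177/879023772 = 24677166234905/4044388374972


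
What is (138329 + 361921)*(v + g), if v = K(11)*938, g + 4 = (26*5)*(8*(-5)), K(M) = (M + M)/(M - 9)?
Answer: 2558278500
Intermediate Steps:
K(M) = 2*M/(-9 + M) (K(M) = (2*M)/(-9 + M) = 2*M/(-9 + M))
g = -5204 (g = -4 + (26*5)*(8*(-5)) = -4 + 130*(-40) = -4 - 5200 = -5204)
v = 10318 (v = (2*11/(-9 + 11))*938 = (2*11/2)*938 = (2*11*(1/2))*938 = 11*938 = 10318)
(138329 + 361921)*(v + g) = (138329 + 361921)*(10318 - 5204) = 500250*5114 = 2558278500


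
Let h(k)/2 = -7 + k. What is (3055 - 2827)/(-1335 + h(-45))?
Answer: -228/1439 ≈ -0.15844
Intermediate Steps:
h(k) = -14 + 2*k (h(k) = 2*(-7 + k) = -14 + 2*k)
(3055 - 2827)/(-1335 + h(-45)) = (3055 - 2827)/(-1335 + (-14 + 2*(-45))) = 228/(-1335 + (-14 - 90)) = 228/(-1335 - 104) = 228/(-1439) = 228*(-1/1439) = -228/1439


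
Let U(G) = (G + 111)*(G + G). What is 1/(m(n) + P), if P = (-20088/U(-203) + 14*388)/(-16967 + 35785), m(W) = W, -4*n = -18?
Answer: 43930621/210367543 ≈ 0.20883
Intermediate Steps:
n = 9/2 (n = -1/4*(-18) = 9/2 ≈ 4.5000)
U(G) = 2*G*(111 + G) (U(G) = (111 + G)*(2*G) = 2*G*(111 + G))
P = 25359497/87861242 (P = (-20088*(-1/(406*(111 - 203))) + 14*388)/(-16967 + 35785) = (-20088/(2*(-203)*(-92)) + 5432)/18818 = (-20088/37352 + 5432)*(1/18818) = (-20088*1/37352 + 5432)*(1/18818) = (-2511/4669 + 5432)*(1/18818) = (25359497/4669)*(1/18818) = 25359497/87861242 ≈ 0.28863)
1/(m(n) + P) = 1/(9/2 + 25359497/87861242) = 1/(210367543/43930621) = 43930621/210367543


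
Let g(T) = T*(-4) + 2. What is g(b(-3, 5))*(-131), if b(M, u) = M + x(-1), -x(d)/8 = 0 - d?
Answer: -6026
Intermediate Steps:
x(d) = 8*d (x(d) = -8*(0 - d) = -(-8)*d = 8*d)
b(M, u) = -8 + M (b(M, u) = M + 8*(-1) = M - 8 = -8 + M)
g(T) = 2 - 4*T (g(T) = -4*T + 2 = 2 - 4*T)
g(b(-3, 5))*(-131) = (2 - 4*(-8 - 3))*(-131) = (2 - 4*(-11))*(-131) = (2 + 44)*(-131) = 46*(-131) = -6026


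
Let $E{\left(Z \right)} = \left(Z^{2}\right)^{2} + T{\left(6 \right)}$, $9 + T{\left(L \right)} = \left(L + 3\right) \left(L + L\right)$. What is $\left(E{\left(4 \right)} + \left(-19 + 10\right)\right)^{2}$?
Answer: $119716$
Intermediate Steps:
$T{\left(L \right)} = -9 + 2 L \left(3 + L\right)$ ($T{\left(L \right)} = -9 + \left(L + 3\right) \left(L + L\right) = -9 + \left(3 + L\right) 2 L = -9 + 2 L \left(3 + L\right)$)
$E{\left(Z \right)} = 99 + Z^{4}$ ($E{\left(Z \right)} = \left(Z^{2}\right)^{2} + \left(-9 + 2 \cdot 6^{2} + 6 \cdot 6\right) = Z^{4} + \left(-9 + 2 \cdot 36 + 36\right) = Z^{4} + \left(-9 + 72 + 36\right) = Z^{4} + 99 = 99 + Z^{4}$)
$\left(E{\left(4 \right)} + \left(-19 + 10\right)\right)^{2} = \left(\left(99 + 4^{4}\right) + \left(-19 + 10\right)\right)^{2} = \left(\left(99 + 256\right) - 9\right)^{2} = \left(355 - 9\right)^{2} = 346^{2} = 119716$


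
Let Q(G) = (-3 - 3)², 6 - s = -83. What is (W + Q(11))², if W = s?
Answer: 15625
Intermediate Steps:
s = 89 (s = 6 - 1*(-83) = 6 + 83 = 89)
W = 89
Q(G) = 36 (Q(G) = (-6)² = 36)
(W + Q(11))² = (89 + 36)² = 125² = 15625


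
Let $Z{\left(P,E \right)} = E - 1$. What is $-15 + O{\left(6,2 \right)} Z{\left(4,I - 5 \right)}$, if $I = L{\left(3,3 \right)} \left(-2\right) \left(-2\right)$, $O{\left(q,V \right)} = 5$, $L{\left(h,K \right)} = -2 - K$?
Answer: $-145$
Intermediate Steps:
$I = -20$ ($I = \left(-2 - 3\right) \left(-2\right) \left(-2\right) = \left(-5\right) \left(-2\right) \left(-2\right) = 10 \left(-2\right) = -20$)
$Z{\left(P,E \right)} = -1 + E$ ($Z{\left(P,E \right)} = E - 1 = -1 + E$)
$-15 + O{\left(6,2 \right)} Z{\left(4,I - 5 \right)} = -15 + 5 \left(-1 - 25\right) = -15 + 5 \left(-26\right) = -15 - 130 = -145$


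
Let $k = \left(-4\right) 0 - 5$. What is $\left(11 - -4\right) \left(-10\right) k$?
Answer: $750$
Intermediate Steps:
$k = -5$ ($k = 0 - 5 = -5$)
$\left(11 - -4\right) \left(-10\right) k = \left(11 - -4\right) \left(-10\right) \left(-5\right) = \left(11 + 4\right) \left(-10\right) \left(-5\right) = 15 \left(-10\right) \left(-5\right) = \left(-150\right) \left(-5\right) = 750$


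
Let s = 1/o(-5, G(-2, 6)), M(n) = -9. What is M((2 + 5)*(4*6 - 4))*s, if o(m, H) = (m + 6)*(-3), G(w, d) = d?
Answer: 3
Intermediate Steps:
o(m, H) = -18 - 3*m (o(m, H) = (6 + m)*(-3) = -18 - 3*m)
s = -⅓ (s = 1/(-18 - 3*(-5)) = 1/(-18 + 15) = 1/(-3) = -⅓ ≈ -0.33333)
M((2 + 5)*(4*6 - 4))*s = -9*(-⅓) = 3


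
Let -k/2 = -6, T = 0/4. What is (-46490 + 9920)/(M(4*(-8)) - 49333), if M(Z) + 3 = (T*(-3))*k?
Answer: 18285/24668 ≈ 0.74124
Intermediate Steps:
T = 0 (T = 0*(1/4) = 0)
k = 12 (k = -2*(-6) = 12)
M(Z) = -3 (M(Z) = -3 + (0*(-3))*12 = -3 + 0*12 = -3 + 0 = -3)
(-46490 + 9920)/(M(4*(-8)) - 49333) = (-46490 + 9920)/(-3 - 49333) = -36570/(-49336) = -36570*(-1/49336) = 18285/24668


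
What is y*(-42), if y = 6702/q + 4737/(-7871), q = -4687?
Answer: 3148057962/36891377 ≈ 85.333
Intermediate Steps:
y = -74953761/36891377 (y = 6702/(-4687) + 4737/(-7871) = 6702*(-1/4687) + 4737*(-1/7871) = -6702/4687 - 4737/7871 = -74953761/36891377 ≈ -2.0317)
y*(-42) = -74953761/36891377*(-42) = 3148057962/36891377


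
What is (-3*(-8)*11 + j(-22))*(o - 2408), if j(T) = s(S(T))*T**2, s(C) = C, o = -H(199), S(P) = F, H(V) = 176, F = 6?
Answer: -8186112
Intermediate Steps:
S(P) = 6
o = -176 (o = -1*176 = -176)
j(T) = 6*T**2
(-3*(-8)*11 + j(-22))*(o - 2408) = (-3*(-8)*11 + 6*(-22)**2)*(-176 - 2408) = (24*11 + 6*484)*(-2584) = (264 + 2904)*(-2584) = 3168*(-2584) = -8186112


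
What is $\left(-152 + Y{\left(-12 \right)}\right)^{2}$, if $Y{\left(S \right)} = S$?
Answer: $26896$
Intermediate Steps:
$\left(-152 + Y{\left(-12 \right)}\right)^{2} = \left(-152 - 12\right)^{2} = \left(-164\right)^{2} = 26896$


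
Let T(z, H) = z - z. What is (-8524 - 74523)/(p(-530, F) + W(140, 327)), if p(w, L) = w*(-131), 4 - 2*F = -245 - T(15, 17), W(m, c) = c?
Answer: -83047/69757 ≈ -1.1905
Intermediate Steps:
T(z, H) = 0
F = 249/2 (F = 2 - (-245 - 1*0)/2 = 2 - (-245 + 0)/2 = 2 - ½*(-245) = 2 + 245/2 = 249/2 ≈ 124.50)
p(w, L) = -131*w
(-8524 - 74523)/(p(-530, F) + W(140, 327)) = (-8524 - 74523)/(-131*(-530) + 327) = -83047/(69430 + 327) = -83047/69757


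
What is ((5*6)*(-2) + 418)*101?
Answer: 36158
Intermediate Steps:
((5*6)*(-2) + 418)*101 = (30*(-2) + 418)*101 = (-60 + 418)*101 = 358*101 = 36158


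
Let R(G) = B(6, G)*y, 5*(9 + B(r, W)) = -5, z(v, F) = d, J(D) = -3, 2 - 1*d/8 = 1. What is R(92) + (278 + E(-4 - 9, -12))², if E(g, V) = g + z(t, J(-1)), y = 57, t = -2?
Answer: 73959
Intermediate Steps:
d = 8 (d = 16 - 8*1 = 16 - 8 = 8)
z(v, F) = 8
B(r, W) = -10 (B(r, W) = -9 + (⅕)*(-5) = -9 - 1 = -10)
E(g, V) = 8 + g (E(g, V) = g + 8 = 8 + g)
R(G) = -570 (R(G) = -10*57 = -570)
R(92) + (278 + E(-4 - 9, -12))² = -570 + (278 + (8 + (-4 - 9)))² = -570 + (278 + (8 - 13))² = -570 + (278 - 5)² = -570 + 273² = -570 + 74529 = 73959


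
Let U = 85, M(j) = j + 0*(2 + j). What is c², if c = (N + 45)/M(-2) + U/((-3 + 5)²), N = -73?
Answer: 19881/16 ≈ 1242.6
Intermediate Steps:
M(j) = j (M(j) = j + 0 = j)
c = 141/4 (c = (-73 + 45)/(-2) + 85/((-3 + 5)²) = -28*(-½) + 85/(2²) = 14 + 85/4 = 141/4 ≈ 35.250)
c² = (141/4)² = 19881/16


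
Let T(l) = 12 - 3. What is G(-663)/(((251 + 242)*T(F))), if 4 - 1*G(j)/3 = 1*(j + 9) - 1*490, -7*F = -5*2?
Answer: 1148/1479 ≈ 0.77620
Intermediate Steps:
F = 10/7 (F = -(-5)*2/7 = -⅐*(-10) = 10/7 ≈ 1.4286)
T(l) = 9
G(j) = 1455 - 3*j (G(j) = 12 - 3*(1*(j + 9) - 1*490) = 12 - 3*(1*(9 + j) - 490) = 12 - 3*((9 + j) - 490) = 12 - 3*(-481 + j) = 12 + (1443 - 3*j) = 1455 - 3*j)
G(-663)/(((251 + 242)*T(F))) = (1455 - 3*(-663))/(((251 + 242)*9)) = (1455 + 1989)/((493*9)) = 3444/4437 = 3444*(1/4437) = 1148/1479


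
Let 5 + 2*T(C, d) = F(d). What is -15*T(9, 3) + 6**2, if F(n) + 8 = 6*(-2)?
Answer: 447/2 ≈ 223.50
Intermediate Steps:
F(n) = -20 (F(n) = -8 + 6*(-2) = -8 - 12 = -20)
T(C, d) = -25/2 (T(C, d) = -5/2 + (1/2)*(-20) = -5/2 - 10 = -25/2)
-15*T(9, 3) + 6**2 = -15*(-25/2) + 6**2 = 375/2 + 36 = 447/2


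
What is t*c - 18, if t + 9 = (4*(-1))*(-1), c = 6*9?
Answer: -288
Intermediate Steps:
c = 54
t = -5 (t = -9 + (4*(-1))*(-1) = -9 - 4*(-1) = -9 + 4 = -5)
t*c - 18 = -5*54 - 18 = -270 - 18 = -288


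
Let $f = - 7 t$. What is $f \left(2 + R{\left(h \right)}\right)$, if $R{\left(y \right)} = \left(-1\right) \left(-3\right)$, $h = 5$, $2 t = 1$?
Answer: $- \frac{35}{2} \approx -17.5$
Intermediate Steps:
$t = \frac{1}{2}$ ($t = \frac{1}{2} \cdot 1 = \frac{1}{2} \approx 0.5$)
$R{\left(y \right)} = 3$
$f = - \frac{7}{2}$ ($f = \left(-7\right) \frac{1}{2} = - \frac{7}{2} \approx -3.5$)
$f \left(2 + R{\left(h \right)}\right) = - \frac{7 \left(2 + 3\right)}{2} = \left(- \frac{7}{2}\right) 5 = - \frac{35}{2}$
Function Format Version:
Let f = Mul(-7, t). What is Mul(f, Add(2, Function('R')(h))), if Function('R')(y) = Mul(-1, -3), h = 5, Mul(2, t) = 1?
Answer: Rational(-35, 2) ≈ -17.500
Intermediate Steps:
t = Rational(1, 2) (t = Mul(Rational(1, 2), 1) = Rational(1, 2) ≈ 0.50000)
Function('R')(y) = 3
f = Rational(-7, 2) (f = Mul(-7, Rational(1, 2)) = Rational(-7, 2) ≈ -3.5000)
Mul(f, Add(2, Function('R')(h))) = Mul(Rational(-7, 2), Add(2, 3)) = Mul(Rational(-7, 2), 5) = Rational(-35, 2)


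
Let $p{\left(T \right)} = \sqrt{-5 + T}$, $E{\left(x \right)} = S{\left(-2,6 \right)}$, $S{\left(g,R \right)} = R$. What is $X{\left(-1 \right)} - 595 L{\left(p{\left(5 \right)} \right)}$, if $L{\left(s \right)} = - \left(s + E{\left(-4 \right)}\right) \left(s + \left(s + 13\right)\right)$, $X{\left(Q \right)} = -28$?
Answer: $46382$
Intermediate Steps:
$E{\left(x \right)} = 6$
$L{\left(s \right)} = - \left(6 + s\right) \left(13 + 2 s\right)$ ($L{\left(s \right)} = - \left(s + 6\right) \left(s + \left(s + 13\right)\right) = - \left(6 + s\right) \left(s + \left(13 + s\right)\right) = - \left(6 + s\right) \left(13 + 2 s\right)$)
$X{\left(-1 \right)} - 595 L{\left(p{\left(5 \right)} \right)} = -28 - 595 \left(-78 - 25 \sqrt{-5 + 5} - 2 \left(\sqrt{-5 + 5}\right)^{2}\right) = -28 - 595 \left(-78 - 25 \sqrt{0} - 2 \left(\sqrt{0}\right)^{2}\right) = -28 - 595 \left(-78 - 0 - 2 \cdot 0^{2}\right) = -28 - 595 \left(-78 + 0 - 0\right) = -28 - 595 \left(-78 + 0 + 0\right) = -28 - -46410 = -28 + 46410 = 46382$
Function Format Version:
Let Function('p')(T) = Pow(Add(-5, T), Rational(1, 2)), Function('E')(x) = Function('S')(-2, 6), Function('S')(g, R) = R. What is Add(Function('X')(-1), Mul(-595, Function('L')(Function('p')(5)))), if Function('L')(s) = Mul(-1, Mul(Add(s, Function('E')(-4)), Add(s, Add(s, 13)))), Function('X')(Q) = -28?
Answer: 46382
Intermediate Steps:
Function('E')(x) = 6
Function('L')(s) = Mul(-1, Add(6, s), Add(13, Mul(2, s))) (Function('L')(s) = Mul(-1, Mul(Add(s, 6), Add(s, Add(s, 13)))) = Mul(-1, Mul(Add(6, s), Add(s, Add(13, s)))) = Mul(-1, Mul(Add(6, s), Add(13, Mul(2, s)))) = Mul(-1, Add(6, s), Add(13, Mul(2, s))))
Add(Function('X')(-1), Mul(-595, Function('L')(Function('p')(5)))) = Add(-28, Mul(-595, Add(-78, Mul(-25, Pow(Add(-5, 5), Rational(1, 2))), Mul(-2, Pow(Pow(Add(-5, 5), Rational(1, 2)), 2))))) = Add(-28, Mul(-595, Add(-78, Mul(-25, Pow(0, Rational(1, 2))), Mul(-2, Pow(Pow(0, Rational(1, 2)), 2))))) = Add(-28, Mul(-595, Add(-78, Mul(-25, 0), Mul(-2, Pow(0, 2))))) = Add(-28, Mul(-595, Add(-78, 0, Mul(-2, 0)))) = Add(-28, Mul(-595, Add(-78, 0, 0))) = Add(-28, Mul(-595, -78)) = Add(-28, 46410) = 46382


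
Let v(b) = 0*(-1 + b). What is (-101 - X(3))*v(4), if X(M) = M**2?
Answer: 0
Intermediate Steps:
v(b) = 0
(-101 - X(3))*v(4) = (-101 - 1*3**2)*0 = (-101 - 1*9)*0 = (-101 - 9)*0 = -110*0 = 0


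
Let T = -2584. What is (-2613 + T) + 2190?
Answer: -3007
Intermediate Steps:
(-2613 + T) + 2190 = (-2613 - 2584) + 2190 = -5197 + 2190 = -3007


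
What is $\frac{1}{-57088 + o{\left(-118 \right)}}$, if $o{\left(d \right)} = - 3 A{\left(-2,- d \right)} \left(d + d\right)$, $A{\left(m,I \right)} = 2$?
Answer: $- \frac{1}{55672} \approx -1.7962 \cdot 10^{-5}$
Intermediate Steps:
$o{\left(d \right)} = - 12 d$ ($o{\left(d \right)} = \left(-3\right) 2 \left(d + d\right) = - 6 \cdot 2 d = - 12 d$)
$\frac{1}{-57088 + o{\left(-118 \right)}} = \frac{1}{-57088 - -1416} = \frac{1}{-57088 + 1416} = \frac{1}{-55672} = - \frac{1}{55672}$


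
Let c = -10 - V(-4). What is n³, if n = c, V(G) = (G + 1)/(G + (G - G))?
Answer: -79507/64 ≈ -1242.3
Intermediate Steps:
V(G) = (1 + G)/G (V(G) = (1 + G)/(G + 0) = (1 + G)/G)
c = -43/4 (c = -10 - (1 - 4)/(-4) = -10 - (-1)*(-3)/4 = -10 - 1*¾ = -10 - ¾ = -43/4 ≈ -10.750)
n = -43/4 ≈ -10.750
n³ = (-43/4)³ = -79507/64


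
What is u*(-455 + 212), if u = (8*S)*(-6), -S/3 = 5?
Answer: -174960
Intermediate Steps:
S = -15 (S = -3*5 = -15)
u = 720 (u = (8*(-15))*(-6) = -120*(-6) = 720)
u*(-455 + 212) = 720*(-455 + 212) = 720*(-243) = -174960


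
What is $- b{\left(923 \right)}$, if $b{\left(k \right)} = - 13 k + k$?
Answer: $11076$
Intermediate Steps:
$b{\left(k \right)} = - 12 k$
$- b{\left(923 \right)} = - \left(-12\right) 923 = \left(-1\right) \left(-11076\right) = 11076$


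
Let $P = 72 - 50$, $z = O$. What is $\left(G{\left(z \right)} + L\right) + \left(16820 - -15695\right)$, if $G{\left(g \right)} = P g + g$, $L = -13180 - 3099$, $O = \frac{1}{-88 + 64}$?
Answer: $\frac{389641}{24} \approx 16235.0$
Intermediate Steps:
$O = - \frac{1}{24}$ ($O = \frac{1}{-24} = - \frac{1}{24} \approx -0.041667$)
$z = - \frac{1}{24} \approx -0.041667$
$P = 22$ ($P = 72 - 50 = 22$)
$L = -16279$ ($L = -13180 - 3099 = -16279$)
$G{\left(g \right)} = 23 g$ ($G{\left(g \right)} = 22 g + g = 23 g$)
$\left(G{\left(z \right)} + L\right) + \left(16820 - -15695\right) = \left(23 \left(- \frac{1}{24}\right) - 16279\right) + \left(16820 - -15695\right) = \left(- \frac{23}{24} - 16279\right) + \left(16820 + 15695\right) = - \frac{390719}{24} + 32515 = \frac{389641}{24}$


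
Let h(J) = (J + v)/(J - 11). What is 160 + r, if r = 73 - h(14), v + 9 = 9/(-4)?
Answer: 2785/12 ≈ 232.08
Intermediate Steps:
v = -45/4 (v = -9 + 9/(-4) = -9 + 9*(-1/4) = -9 - 9/4 = -45/4 ≈ -11.250)
h(J) = (-45/4 + J)/(-11 + J) (h(J) = (J - 45/4)/(J - 11) = (-45/4 + J)/(-11 + J))
r = 865/12 (r = 73 - (-45/4 + 14)/(-11 + 14) = 73 - 11/(3*4) = 73 - 1*11/12 = 73 - 11/12 = 865/12 ≈ 72.083)
160 + r = 160 + 865/12 = 2785/12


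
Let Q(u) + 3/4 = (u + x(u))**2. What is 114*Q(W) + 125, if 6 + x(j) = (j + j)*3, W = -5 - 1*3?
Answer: 876511/2 ≈ 4.3826e+5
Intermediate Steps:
W = -8 (W = -5 - 3 = -8)
x(j) = -6 + 6*j (x(j) = -6 + (j + j)*3 = -6 + (2*j)*3 = -6 + 6*j)
Q(u) = -3/4 + (-6 + 7*u)**2 (Q(u) = -3/4 + (u + (-6 + 6*u))**2 = -3/4 + (-6 + 7*u)**2)
114*Q(W) + 125 = 114*(-3/4 + (-6 + 7*(-8))**2) + 125 = 114*(-3/4 + (-6 - 56)**2) + 125 = 114*(-3/4 + (-62)**2) + 125 = 114*(-3/4 + 3844) + 125 = 114*(15373/4) + 125 = 876261/2 + 125 = 876511/2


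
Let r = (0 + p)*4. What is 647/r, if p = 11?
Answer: 647/44 ≈ 14.705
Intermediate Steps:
r = 44 (r = (0 + 11)*4 = 11*4 = 44)
647/r = 647/44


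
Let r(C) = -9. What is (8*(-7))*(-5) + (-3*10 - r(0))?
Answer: 259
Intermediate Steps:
(8*(-7))*(-5) + (-3*10 - r(0)) = (8*(-7))*(-5) + (-3*10 - 1*(-9)) = -56*(-5) + (-30 + 9) = 280 - 21 = 259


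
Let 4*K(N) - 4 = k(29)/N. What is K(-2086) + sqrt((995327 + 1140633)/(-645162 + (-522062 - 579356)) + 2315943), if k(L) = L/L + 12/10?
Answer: 41709/41720 + sqrt(17662192393401721)/87329 ≈ 1522.8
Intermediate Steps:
k(L) = 11/5 (k(L) = 1 + 12*(1/10) = 1 + 6/5 = 11/5)
K(N) = 1 + 11/(20*N) (K(N) = 1 + (11/(5*N))/4 = 1 + 11/(20*N))
K(-2086) + sqrt((995327 + 1140633)/(-645162 + (-522062 - 579356)) + 2315943) = (11/20 - 2086)/(-2086) + sqrt((995327 + 1140633)/(-645162 + (-522062 - 579356)) + 2315943) = -1/2086*(-41709/20) + sqrt(2135960/(-645162 - 1101418) + 2315943) = 41709/41720 + sqrt(2135960/(-1746580) + 2315943) = 41709/41720 + sqrt(2135960*(-1/1746580) + 2315943) = 41709/41720 + sqrt(-106798/87329 + 2315943) = 41709/41720 + sqrt(202248879449/87329) = 41709/41720 + sqrt(17662192393401721)/87329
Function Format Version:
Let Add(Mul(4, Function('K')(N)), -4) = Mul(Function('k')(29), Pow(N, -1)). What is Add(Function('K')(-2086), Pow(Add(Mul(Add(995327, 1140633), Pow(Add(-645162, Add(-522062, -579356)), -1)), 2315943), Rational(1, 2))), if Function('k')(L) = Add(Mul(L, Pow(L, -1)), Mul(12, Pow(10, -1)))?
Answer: Add(Rational(41709, 41720), Mul(Rational(1, 87329), Pow(17662192393401721, Rational(1, 2)))) ≈ 1522.8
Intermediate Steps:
Function('k')(L) = Rational(11, 5) (Function('k')(L) = Add(1, Mul(12, Rational(1, 10))) = Add(1, Rational(6, 5)) = Rational(11, 5))
Function('K')(N) = Add(1, Mul(Rational(11, 20), Pow(N, -1))) (Function('K')(N) = Add(1, Mul(Rational(1, 4), Mul(Rational(11, 5), Pow(N, -1)))) = Add(1, Mul(Rational(11, 20), Pow(N, -1))))
Add(Function('K')(-2086), Pow(Add(Mul(Add(995327, 1140633), Pow(Add(-645162, Add(-522062, -579356)), -1)), 2315943), Rational(1, 2))) = Add(Mul(Pow(-2086, -1), Add(Rational(11, 20), -2086)), Pow(Add(Mul(Add(995327, 1140633), Pow(Add(-645162, Add(-522062, -579356)), -1)), 2315943), Rational(1, 2))) = Add(Mul(Rational(-1, 2086), Rational(-41709, 20)), Pow(Add(Mul(2135960, Pow(Add(-645162, -1101418), -1)), 2315943), Rational(1, 2))) = Add(Rational(41709, 41720), Pow(Add(Mul(2135960, Pow(-1746580, -1)), 2315943), Rational(1, 2))) = Add(Rational(41709, 41720), Pow(Add(Mul(2135960, Rational(-1, 1746580)), 2315943), Rational(1, 2))) = Add(Rational(41709, 41720), Pow(Add(Rational(-106798, 87329), 2315943), Rational(1, 2))) = Add(Rational(41709, 41720), Pow(Rational(202248879449, 87329), Rational(1, 2))) = Add(Rational(41709, 41720), Mul(Rational(1, 87329), Pow(17662192393401721, Rational(1, 2))))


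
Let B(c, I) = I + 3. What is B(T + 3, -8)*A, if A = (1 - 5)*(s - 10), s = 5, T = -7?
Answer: -100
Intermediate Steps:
A = 20 (A = (1 - 5)*(5 - 10) = -4*(-5) = 20)
B(c, I) = 3 + I
B(T + 3, -8)*A = (3 - 8)*20 = -5*20 = -100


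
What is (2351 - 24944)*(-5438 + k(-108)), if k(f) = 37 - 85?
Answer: 123945198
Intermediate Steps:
k(f) = -48
(2351 - 24944)*(-5438 + k(-108)) = (2351 - 24944)*(-5438 - 48) = -22593*(-5486) = 123945198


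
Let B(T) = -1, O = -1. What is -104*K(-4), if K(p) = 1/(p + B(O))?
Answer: 104/5 ≈ 20.800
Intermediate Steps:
K(p) = 1/(-1 + p) (K(p) = 1/(p - 1) = 1/(-1 + p))
-104*K(-4) = -104/(-1 - 4) = -104/(-5) = -104*(-⅕) = 104/5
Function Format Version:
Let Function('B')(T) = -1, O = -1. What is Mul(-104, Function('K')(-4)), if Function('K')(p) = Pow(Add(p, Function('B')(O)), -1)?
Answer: Rational(104, 5) ≈ 20.800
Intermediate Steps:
Function('K')(p) = Pow(Add(-1, p), -1) (Function('K')(p) = Pow(Add(p, -1), -1) = Pow(Add(-1, p), -1))
Mul(-104, Function('K')(-4)) = Mul(-104, Pow(Add(-1, -4), -1)) = Mul(-104, Pow(-5, -1)) = Mul(-104, Rational(-1, 5)) = Rational(104, 5)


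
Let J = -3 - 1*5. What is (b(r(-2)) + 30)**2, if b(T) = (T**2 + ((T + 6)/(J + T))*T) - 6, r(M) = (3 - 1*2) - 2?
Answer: 52900/81 ≈ 653.09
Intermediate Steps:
J = -8 (J = -3 - 5 = -8)
r(M) = -1 (r(M) = (3 - 2) - 2 = 1 - 2 = -1)
b(T) = -6 + T**2 + T*(6 + T)/(-8 + T) (b(T) = (T**2 + ((T + 6)/(-8 + T))*T) - 6 = (T**2 + ((6 + T)/(-8 + T))*T) - 6 = (T**2 + T*(6 + T)/(-8 + T)) - 6 = -6 + T**2 + T*(6 + T)/(-8 + T))
(b(r(-2)) + 30)**2 = ((48 + (-1)**3 - 7*(-1)**2)/(-8 - 1) + 30)**2 = ((48 - 1 - 7*1)/(-9) + 30)**2 = (-(48 - 1 - 7)/9 + 30)**2 = (-1/9*40 + 30)**2 = (-40/9 + 30)**2 = (230/9)**2 = 52900/81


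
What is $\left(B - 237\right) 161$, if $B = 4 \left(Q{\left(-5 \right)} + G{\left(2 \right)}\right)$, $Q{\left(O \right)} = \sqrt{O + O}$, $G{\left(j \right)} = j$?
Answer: $-36869 + 644 i \sqrt{10} \approx -36869.0 + 2036.5 i$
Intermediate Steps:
$Q{\left(O \right)} = \sqrt{2} \sqrt{O}$ ($Q{\left(O \right)} = \sqrt{2 O} = \sqrt{2} \sqrt{O}$)
$B = 8 + 4 i \sqrt{10}$ ($B = 4 \left(\sqrt{2} \sqrt{-5} + 2\right) = 4 \left(\sqrt{2} i \sqrt{5} + 2\right) = 4 \left(i \sqrt{10} + 2\right) = 4 \left(2 + i \sqrt{10}\right) = 8 + 4 i \sqrt{10} \approx 8.0 + 12.649 i$)
$\left(B - 237\right) 161 = \left(\left(8 + 4 i \sqrt{10}\right) - 237\right) 161 = \left(-229 + 4 i \sqrt{10}\right) 161 = -36869 + 644 i \sqrt{10}$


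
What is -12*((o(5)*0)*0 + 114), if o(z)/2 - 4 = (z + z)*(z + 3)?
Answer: -1368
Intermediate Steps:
o(z) = 8 + 4*z*(3 + z) (o(z) = 8 + 2*((z + z)*(z + 3)) = 8 + 2*((2*z)*(3 + z)) = 8 + 2*(2*z*(3 + z)) = 8 + 4*z*(3 + z))
-12*((o(5)*0)*0 + 114) = -12*(((8 + 4*5² + 12*5)*0)*0 + 114) = -12*(((8 + 4*25 + 60)*0)*0 + 114) = -12*(((8 + 100 + 60)*0)*0 + 114) = -12*((168*0)*0 + 114) = -12*(0*0 + 114) = -12*(0 + 114) = -12*114 = -1368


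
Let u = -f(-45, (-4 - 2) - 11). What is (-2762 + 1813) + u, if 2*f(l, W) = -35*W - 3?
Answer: -1245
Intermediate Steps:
f(l, W) = -3/2 - 35*W/2 (f(l, W) = (-35*W - 3)/2 = (-3 - 35*W)/2 = -3/2 - 35*W/2)
u = -296 (u = -(-3/2 - 35*((-4 - 2) - 11)/2) = -(-3/2 - 35*(-6 - 11)/2) = -(-3/2 - 35/2*(-17)) = -(-3/2 + 595/2) = -1*296 = -296)
(-2762 + 1813) + u = (-2762 + 1813) - 296 = -949 - 296 = -1245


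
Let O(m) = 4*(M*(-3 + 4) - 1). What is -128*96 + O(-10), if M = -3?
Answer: -12304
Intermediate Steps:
O(m) = -16 (O(m) = 4*(-3*(-3 + 4) - 1) = 4*(-3*1 - 1) = 4*(-3 - 1) = 4*(-4) = -16)
-128*96 + O(-10) = -128*96 - 16 = -12288 - 16 = -12304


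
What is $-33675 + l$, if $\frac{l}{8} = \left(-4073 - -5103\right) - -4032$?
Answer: $6821$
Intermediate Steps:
$l = 40496$ ($l = 8 \left(\left(-4073 - -5103\right) - -4032\right) = 8 \left(\left(-4073 + 5103\right) + 4032\right) = 8 \left(1030 + 4032\right) = 8 \cdot 5062 = 40496$)
$-33675 + l = -33675 + 40496 = 6821$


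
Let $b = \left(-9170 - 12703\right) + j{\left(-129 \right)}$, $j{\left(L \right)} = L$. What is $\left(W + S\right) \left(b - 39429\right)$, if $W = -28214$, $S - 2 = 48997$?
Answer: $-1276843335$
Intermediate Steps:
$S = 48999$ ($S = 2 + 48997 = 48999$)
$b = -22002$ ($b = \left(-9170 - 12703\right) - 129 = -21873 - 129 = -22002$)
$\left(W + S\right) \left(b - 39429\right) = \left(-28214 + 48999\right) \left(-22002 - 39429\right) = 20785 \left(-61431\right) = -1276843335$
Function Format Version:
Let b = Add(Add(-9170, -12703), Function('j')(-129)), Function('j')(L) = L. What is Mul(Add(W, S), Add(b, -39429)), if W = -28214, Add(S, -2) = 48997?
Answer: -1276843335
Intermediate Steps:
S = 48999 (S = Add(2, 48997) = 48999)
b = -22002 (b = Add(Add(-9170, -12703), -129) = Add(-21873, -129) = -22002)
Mul(Add(W, S), Add(b, -39429)) = Mul(Add(-28214, 48999), Add(-22002, -39429)) = Mul(20785, -61431) = -1276843335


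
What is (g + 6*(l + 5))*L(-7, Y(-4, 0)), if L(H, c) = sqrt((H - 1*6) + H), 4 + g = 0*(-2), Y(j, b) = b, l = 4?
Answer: 100*I*sqrt(5) ≈ 223.61*I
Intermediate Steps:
g = -4 (g = -4 + 0*(-2) = -4 + 0 = -4)
L(H, c) = sqrt(-6 + 2*H) (L(H, c) = sqrt((H - 6) + H) = sqrt((-6 + H) + H) = sqrt(-6 + 2*H))
(g + 6*(l + 5))*L(-7, Y(-4, 0)) = (-4 + 6*(4 + 5))*sqrt(-6 + 2*(-7)) = (-4 + 6*9)*sqrt(-6 - 14) = (-4 + 54)*sqrt(-20) = 50*(2*I*sqrt(5)) = 100*I*sqrt(5)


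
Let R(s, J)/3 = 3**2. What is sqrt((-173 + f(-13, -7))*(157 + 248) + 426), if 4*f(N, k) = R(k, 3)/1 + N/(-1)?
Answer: I*sqrt(65589) ≈ 256.1*I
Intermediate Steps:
R(s, J) = 27 (R(s, J) = 3*3**2 = 3*9 = 27)
f(N, k) = 27/4 - N/4 (f(N, k) = (27/1 + N/(-1))/4 = (27*1 + N*(-1))/4 = (27 - N)/4 = 27/4 - N/4)
sqrt((-173 + f(-13, -7))*(157 + 248) + 426) = sqrt((-173 + (27/4 - 1/4*(-13)))*(157 + 248) + 426) = sqrt((-173 + (27/4 + 13/4))*405 + 426) = sqrt((-173 + 10)*405 + 426) = sqrt(-163*405 + 426) = sqrt(-66015 + 426) = sqrt(-65589) = I*sqrt(65589)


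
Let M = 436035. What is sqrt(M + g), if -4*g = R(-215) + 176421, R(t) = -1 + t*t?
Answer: 3*sqrt(169055)/2 ≈ 616.74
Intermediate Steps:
R(t) = -1 + t**2
g = -222645/4 (g = -((-1 + (-215)**2) + 176421)/4 = -((-1 + 46225) + 176421)/4 = -(46224 + 176421)/4 = -1/4*222645 = -222645/4 ≈ -55661.)
sqrt(M + g) = sqrt(436035 - 222645/4) = sqrt(1521495/4) = 3*sqrt(169055)/2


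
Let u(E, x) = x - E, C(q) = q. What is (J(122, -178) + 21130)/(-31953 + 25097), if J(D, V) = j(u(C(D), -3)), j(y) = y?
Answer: -21005/6856 ≈ -3.0637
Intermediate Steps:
J(D, V) = -3 - D
(J(122, -178) + 21130)/(-31953 + 25097) = ((-3 - 1*122) + 21130)/(-31953 + 25097) = ((-3 - 122) + 21130)/(-6856) = (-125 + 21130)*(-1/6856) = 21005*(-1/6856) = -21005/6856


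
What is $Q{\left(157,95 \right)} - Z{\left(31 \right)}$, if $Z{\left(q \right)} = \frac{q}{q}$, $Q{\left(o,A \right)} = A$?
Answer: $94$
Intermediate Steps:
$Z{\left(q \right)} = 1$
$Q{\left(157,95 \right)} - Z{\left(31 \right)} = 95 - 1 = 94$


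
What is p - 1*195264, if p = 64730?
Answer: -130534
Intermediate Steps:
p - 1*195264 = 64730 - 1*195264 = 64730 - 195264 = -130534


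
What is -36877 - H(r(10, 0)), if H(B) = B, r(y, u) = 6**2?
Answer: -36913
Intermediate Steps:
r(y, u) = 36
-36877 - H(r(10, 0)) = -36877 - 1*36 = -36877 - 36 = -36913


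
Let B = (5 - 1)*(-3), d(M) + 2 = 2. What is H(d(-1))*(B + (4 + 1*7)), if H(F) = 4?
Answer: -4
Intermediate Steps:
d(M) = 0 (d(M) = -2 + 2 = 0)
B = -12 (B = 4*(-3) = -12)
H(d(-1))*(B + (4 + 1*7)) = 4*(-12 + (4 + 1*7)) = 4*(-12 + (4 + 7)) = 4*(-12 + 11) = 4*(-1) = -4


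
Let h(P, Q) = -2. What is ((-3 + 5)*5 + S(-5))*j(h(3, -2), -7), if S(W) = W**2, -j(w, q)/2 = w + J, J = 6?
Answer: -280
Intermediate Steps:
j(w, q) = -12 - 2*w (j(w, q) = -2*(w + 6) = -2*(6 + w) = -12 - 2*w)
((-3 + 5)*5 + S(-5))*j(h(3, -2), -7) = ((-3 + 5)*5 + (-5)**2)*(-12 - 2*(-2)) = (2*5 + 25)*(-12 + 4) = (10 + 25)*(-8) = 35*(-8) = -280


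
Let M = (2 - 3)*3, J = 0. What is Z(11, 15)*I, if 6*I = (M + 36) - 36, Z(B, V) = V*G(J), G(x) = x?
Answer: 0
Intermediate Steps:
M = -3 (M = -1*3 = -3)
Z(B, V) = 0 (Z(B, V) = V*0 = 0)
I = -1/2 (I = ((-3 + 36) - 36)/6 = (33 - 36)/6 = (1/6)*(-3) = -1/2 ≈ -0.50000)
Z(11, 15)*I = 0*(-1/2) = 0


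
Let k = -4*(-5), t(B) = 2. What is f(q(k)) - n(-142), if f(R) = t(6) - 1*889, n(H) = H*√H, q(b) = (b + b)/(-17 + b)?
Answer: -887 + 142*I*√142 ≈ -887.0 + 1692.1*I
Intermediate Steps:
k = 20
q(b) = 2*b/(-17 + b) (q(b) = (2*b)/(-17 + b) = 2*b/(-17 + b))
n(H) = H^(3/2)
f(R) = -887 (f(R) = 2 - 1*889 = 2 - 889 = -887)
f(q(k)) - n(-142) = -887 - (-142)^(3/2) = -887 - (-142)*I*√142 = -887 + 142*I*√142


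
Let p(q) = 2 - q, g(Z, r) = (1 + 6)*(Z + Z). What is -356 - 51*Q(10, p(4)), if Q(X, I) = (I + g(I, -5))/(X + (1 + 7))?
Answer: -271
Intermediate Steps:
g(Z, r) = 14*Z (g(Z, r) = 7*(2*Z) = 14*Z)
Q(X, I) = 15*I/(8 + X) (Q(X, I) = (I + 14*I)/(X + (1 + 7)) = (15*I)/(X + 8) = (15*I)/(8 + X) = 15*I/(8 + X))
-356 - 51*Q(10, p(4)) = -356 - 765*(2 - 1*4)/(8 + 10) = -356 - 765*(2 - 4)/18 = -356 - 765*(-2)/18 = -356 - 51*(-5/3) = -356 + 85 = -271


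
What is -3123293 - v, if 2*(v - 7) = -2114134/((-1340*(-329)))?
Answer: -1376936980933/440860 ≈ -3.1233e+6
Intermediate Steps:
v = 2028953/440860 (v = 7 + (-2114134/((-1340*(-329))))/2 = 7 + (-2114134/440860)/2 = 7 + (-2114134*1/440860)/2 = 7 + (½)*(-1057067/220430) = 7 - 1057067/440860 = 2028953/440860 ≈ 4.6023)
-3123293 - v = -3123293 - 1*2028953/440860 = -3123293 - 2028953/440860 = -1376936980933/440860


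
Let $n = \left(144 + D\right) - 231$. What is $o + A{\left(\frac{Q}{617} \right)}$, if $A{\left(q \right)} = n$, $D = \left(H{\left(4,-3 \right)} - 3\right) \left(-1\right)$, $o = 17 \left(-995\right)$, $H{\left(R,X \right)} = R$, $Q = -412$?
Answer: $-17003$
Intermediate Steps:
$o = -16915$
$D = -1$ ($D = \left(4 - 3\right) \left(-1\right) = 1 \left(-1\right) = -1$)
$n = -88$ ($n = \left(144 - 1\right) - 231 = 143 - 231 = -88$)
$A{\left(q \right)} = -88$
$o + A{\left(\frac{Q}{617} \right)} = -16915 - 88 = -17003$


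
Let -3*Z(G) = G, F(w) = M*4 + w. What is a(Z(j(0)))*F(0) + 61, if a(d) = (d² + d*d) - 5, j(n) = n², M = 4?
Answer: -19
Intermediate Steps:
F(w) = 16 + w (F(w) = 4*4 + w = 16 + w)
Z(G) = -G/3
a(d) = -5 + 2*d² (a(d) = (d² + d²) - 5 = 2*d² - 5 = -5 + 2*d²)
a(Z(j(0)))*F(0) + 61 = (-5 + 2*(-⅓*0²)²)*(16 + 0) + 61 = (-5 + 2*(-⅓*0)²)*16 + 61 = (-5 + 2*0²)*16 + 61 = (-5 + 2*0)*16 + 61 = (-5 + 0)*16 + 61 = -5*16 + 61 = -80 + 61 = -19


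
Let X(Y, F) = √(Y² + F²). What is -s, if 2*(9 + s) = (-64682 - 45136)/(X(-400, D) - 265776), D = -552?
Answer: 38820891429/4414776092 - 54909*√7261/8829552184 ≈ 8.7929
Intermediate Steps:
X(Y, F) = √(F² + Y²)
s = -9 - 54909/(-265776 + 8*√7261) (s = -9 + ((-64682 - 45136)/(√((-552)² + (-400)²) - 265776))/2 = -9 + (-109818/(√(304704 + 160000) - 265776))/2 = -9 + (-109818/(√464704 - 265776))/2 = -9 + (-109818/(8*√7261 - 265776))/2 = -9 + (-109818/(-265776 + 8*√7261))/2 = -9 - 54909/(-265776 + 8*√7261) ≈ -8.7929)
-s = -(-38820891429/4414776092 + 54909*√7261/8829552184) = 38820891429/4414776092 - 54909*√7261/8829552184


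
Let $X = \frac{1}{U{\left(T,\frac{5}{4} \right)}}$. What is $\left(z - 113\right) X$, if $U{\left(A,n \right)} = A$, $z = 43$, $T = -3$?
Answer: $\frac{70}{3} \approx 23.333$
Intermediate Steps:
$X = - \frac{1}{3}$ ($X = \frac{1}{-3} = - \frac{1}{3} \approx -0.33333$)
$\left(z - 113\right) X = \left(43 - 113\right) \left(- \frac{1}{3}\right) = \left(-70\right) \left(- \frac{1}{3}\right) = \frac{70}{3}$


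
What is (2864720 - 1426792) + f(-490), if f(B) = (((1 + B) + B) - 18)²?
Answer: 2431937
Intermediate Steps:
f(B) = (-17 + 2*B)² (f(B) = ((1 + 2*B) - 18)² = (-17 + 2*B)²)
(2864720 - 1426792) + f(-490) = (2864720 - 1426792) + (-17 + 2*(-490))² = 1437928 + (-17 - 980)² = 1437928 + (-997)² = 1437928 + 994009 = 2431937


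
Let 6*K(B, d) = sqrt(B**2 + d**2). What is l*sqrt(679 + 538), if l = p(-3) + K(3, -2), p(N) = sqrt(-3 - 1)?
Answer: sqrt(1217)*(sqrt(13) + 12*I)/6 ≈ 20.964 + 69.771*I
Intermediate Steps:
p(N) = 2*I (p(N) = sqrt(-4) = 2*I)
K(B, d) = sqrt(B**2 + d**2)/6
l = 2*I + sqrt(13)/6 (l = 2*I + sqrt(3**2 + (-2)**2)/6 = 2*I + sqrt(9 + 4)/6 = 2*I + sqrt(13)/6 ≈ 0.60093 + 2.0*I)
l*sqrt(679 + 538) = (2*I + sqrt(13)/6)*sqrt(679 + 538) = (2*I + sqrt(13)/6)*sqrt(1217) = sqrt(1217)*(2*I + sqrt(13)/6)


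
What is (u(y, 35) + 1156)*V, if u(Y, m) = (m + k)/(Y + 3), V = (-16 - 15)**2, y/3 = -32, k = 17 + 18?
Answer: 3330578/3 ≈ 1.1102e+6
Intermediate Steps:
k = 35
y = -96 (y = 3*(-32) = -96)
V = 961 (V = (-31)**2 = 961)
u(Y, m) = (35 + m)/(3 + Y) (u(Y, m) = (m + 35)/(Y + 3) = (35 + m)/(3 + Y))
(u(y, 35) + 1156)*V = ((35 + 35)/(3 - 96) + 1156)*961 = (70/(-93) + 1156)*961 = (-1/93*70 + 1156)*961 = (-70/93 + 1156)*961 = (107438/93)*961 = 3330578/3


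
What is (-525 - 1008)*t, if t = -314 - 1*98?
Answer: 631596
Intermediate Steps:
t = -412 (t = -314 - 98 = -412)
(-525 - 1008)*t = (-525 - 1008)*(-412) = -1533*(-412) = 631596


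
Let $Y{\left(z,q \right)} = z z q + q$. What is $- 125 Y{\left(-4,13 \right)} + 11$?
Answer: $-27614$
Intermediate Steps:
$Y{\left(z,q \right)} = q + q z^{2}$ ($Y{\left(z,q \right)} = z^{2} q + q = q z^{2} + q = q + q z^{2}$)
$- 125 Y{\left(-4,13 \right)} + 11 = - 125 \cdot 13 \left(1 + \left(-4\right)^{2}\right) + 11 = - 125 \cdot 13 \left(1 + 16\right) + 11 = - 125 \cdot 13 \cdot 17 + 11 = \left(-125\right) 221 + 11 = -27625 + 11 = -27614$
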